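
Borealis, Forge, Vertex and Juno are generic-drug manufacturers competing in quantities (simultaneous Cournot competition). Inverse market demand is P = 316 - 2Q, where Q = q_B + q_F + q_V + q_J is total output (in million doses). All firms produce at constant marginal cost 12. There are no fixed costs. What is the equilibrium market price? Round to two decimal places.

Each firm earns π_i = (316 - 2Q)q_i - 12q_i.
First-order condition (treating rivals' output as given): 304 - 4q_i - 2·Σ_{j≠i} q_j = 0.
With identical firms every q_j equals q_i, so Σ_{j≠i} q_j = 3q_i and 304 = 10q_i, giving q_i = 152/5.
Total output Q = 608/5, so price P = 316 - 2·(608/5) = 364/5.

72.80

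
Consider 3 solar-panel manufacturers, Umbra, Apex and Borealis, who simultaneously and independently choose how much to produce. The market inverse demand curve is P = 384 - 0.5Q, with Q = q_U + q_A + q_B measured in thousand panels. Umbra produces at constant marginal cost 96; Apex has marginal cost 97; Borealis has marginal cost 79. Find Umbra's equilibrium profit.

Umbra's profit: π_U = (384 - 0.5Q)q_U - (96q_U). Setting ∂π_U/∂q_U = 0: 288 - q_U - (1/2)(q_A + q_B) = 0.
Apex's profit: π_A = (384 - 0.5Q)q_A - (97q_A). Setting ∂π_A/∂q_A = 0: 287 - q_A - (1/2)(q_U + q_B) = 0.
Borealis's first-order condition: 305 - q_B - (1/2)(q_U + q_A) = 0.
Adding the 3 first-order conditions: 880 − 2Q = 0, so Q = 440.
Back-substituting: q_U = (288 − 220)/(1/2) = 136, q_A = (287 − 220)/(1/2) = 134, q_B = (305 − 220)/(1/2) = 170.
Price P = 384 - (1/2)·440 = 164.
Umbra's profit: (164 - 96)·136 = 9248.

9248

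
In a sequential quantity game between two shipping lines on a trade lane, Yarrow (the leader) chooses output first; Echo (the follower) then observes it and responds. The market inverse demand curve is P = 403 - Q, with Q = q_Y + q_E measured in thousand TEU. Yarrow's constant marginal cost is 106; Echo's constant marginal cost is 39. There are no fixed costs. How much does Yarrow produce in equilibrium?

115

The follower Echo best-responds to any q_Y: π_E = (403 - Q)q_E - 39q_E.
Follower FOC: 364 - q_Y - 2q_E = 0, so q_E(q_Y) = (364 - q_Y)/2.
The leader anticipates this reaction. Substituting into P = 403 - Q gives P = 221 - (1/2)q_Y, so π_Y = (221 - (1/2)q_Y)q_Y - 106q_Y.
The leader's first-order condition 115 - q_Y = 0 yields q_Y = 115.
Then q_E = (364 - 115)/2 = 249/2.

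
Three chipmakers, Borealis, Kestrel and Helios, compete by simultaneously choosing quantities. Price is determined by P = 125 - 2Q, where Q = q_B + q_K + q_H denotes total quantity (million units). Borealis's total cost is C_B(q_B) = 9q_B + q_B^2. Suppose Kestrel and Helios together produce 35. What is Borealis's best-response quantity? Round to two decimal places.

7.67

With rivals' combined output fixed at 35, Borealis's profit is π_B = (125 - 2·35 - 2q_B)q_B - (9q_B + q_B²) = (55 - 2q_B)q_B - (9q_B + q_B²).
∂π_B/∂q_B = 46 - 6q_B = 0, so q_B = 23/3.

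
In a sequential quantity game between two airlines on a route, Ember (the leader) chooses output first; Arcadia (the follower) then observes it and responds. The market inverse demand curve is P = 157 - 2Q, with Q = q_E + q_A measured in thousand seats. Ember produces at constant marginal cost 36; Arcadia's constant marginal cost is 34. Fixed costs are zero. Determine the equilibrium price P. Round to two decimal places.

65.75

Solve by backward induction. Given q_E, the follower Arcadia maximises π_A = (157 - 2q_E - 2q_A)q_A - 34q_A.
Follower FOC: 123 - 2q_E - 4q_A = 0, so q_A(q_E) = (123 - 2q_E)/4.
The leader anticipates this reaction. Substituting into P = 157 - 2Q gives P = 191/2 - q_E, so π_E = (191/2 - q_E)q_E - 36q_E.
Maximising: ∂π_E/∂q_E = 119/2 - 2q_E = 0, giving q_E = 119/4.
Then q_A = (123 - 2·(119/4))/4 = 127/8.
Total output Q = 365/8, so price P = 157 - 2·(365/8) = 263/4.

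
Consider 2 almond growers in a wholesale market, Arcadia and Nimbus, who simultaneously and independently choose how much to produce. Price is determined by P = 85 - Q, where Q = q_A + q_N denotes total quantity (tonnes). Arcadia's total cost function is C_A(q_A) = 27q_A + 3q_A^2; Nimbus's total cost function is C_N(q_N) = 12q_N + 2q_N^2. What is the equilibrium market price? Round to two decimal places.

Arcadia's profit: π_A = (85 - Q)q_A - (27q_A + 3q_A²). Setting ∂π_A/∂q_A = 0: 58 - 8q_A - (q_N) = 0.
Nimbus's profit: π_N = (85 - Q)q_N - (12q_N + 2q_N²). Setting ∂π_N/∂q_N = 0: 73 - 6q_N - (q_A) = 0.
Rearranging gives the reaction functions q_A = (58 - q_N)/8 and q_N = (73 - q_A)/6.
Solving the pair: q_A = 275/47, q_N = 526/47.
Total output Q = 801/47, so price P = 85 - 801/47 = 67.9574.

67.96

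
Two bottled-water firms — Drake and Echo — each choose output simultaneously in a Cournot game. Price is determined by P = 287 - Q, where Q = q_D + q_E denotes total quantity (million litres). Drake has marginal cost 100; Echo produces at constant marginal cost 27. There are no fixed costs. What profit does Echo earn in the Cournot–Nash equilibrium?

Drake's profit: π_D = (287 - Q)q_D - (100q_D). Setting ∂π_D/∂q_D = 0: 187 - 2q_D - (q_E) = 0.
Echo's profit: π_E = (287 - Q)q_E - (27q_E). Setting ∂π_E/∂q_E = 0: 260 - 2q_E - (q_D) = 0.
Rearranging gives the reaction functions q_D = (187 - q_E)/2 and q_E = (260 - q_D)/2.
Substituting one into the other gives q_D = 38 and q_E = 111.
Price P = 287 - 149 = 138.
Echo's profit: (138 - 27)·111 = 12321.

12321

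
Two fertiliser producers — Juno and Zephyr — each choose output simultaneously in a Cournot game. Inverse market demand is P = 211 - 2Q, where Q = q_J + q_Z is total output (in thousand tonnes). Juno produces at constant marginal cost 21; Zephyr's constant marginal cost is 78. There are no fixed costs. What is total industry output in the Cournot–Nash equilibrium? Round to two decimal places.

53.83

Juno's profit: π_J = (211 - 2Q)q_J - (21q_J). Setting ∂π_J/∂q_J = 0: 190 - 4q_J - 2(q_Z) = 0.
Zephyr's profit: π_Z = (211 - 2Q)q_Z - (78q_Z). Setting ∂π_Z/∂q_Z = 0: 133 - 4q_Z - 2(q_J) = 0.
So q_J = (190 - 2q_Z)/4 and q_Z = (133 - 2q_J)/4.
Solving the pair: q_J = 247/6, q_Z = 38/3.
Total output Q = 247/6 + 38/3 = 323/6.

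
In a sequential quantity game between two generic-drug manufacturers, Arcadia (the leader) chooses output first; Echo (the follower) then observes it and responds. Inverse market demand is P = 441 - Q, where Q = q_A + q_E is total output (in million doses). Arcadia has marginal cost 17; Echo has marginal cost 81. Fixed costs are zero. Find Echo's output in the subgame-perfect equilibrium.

58

The follower Echo best-responds to any q_A: π_E = (441 - Q)q_E - 81q_E.
Follower FOC: 360 - q_A - 2q_E = 0, so q_E(q_A) = (360 - q_A)/2.
Arcadia substitutes q_E(q_A) into its own profit: π_A = q_A(441 - q_A - (360 - q_A)/2) - 17q_A = (261 - (1/2)q_A)q_A - 17q_A.
Maximising: ∂π_A/∂q_A = 244 - q_A = 0, giving q_A = 244.
Then q_E = (360 - 244)/2 = 58.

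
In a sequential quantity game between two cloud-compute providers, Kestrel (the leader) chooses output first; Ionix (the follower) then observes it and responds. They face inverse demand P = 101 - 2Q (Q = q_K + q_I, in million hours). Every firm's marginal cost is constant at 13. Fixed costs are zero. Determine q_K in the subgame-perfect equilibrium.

22

Solve by backward induction. Given q_K, the follower Ionix maximises π_I = (101 - 2q_K - 2q_I)q_I - 13q_I.
Follower FOC: 88 - 2q_K - 4q_I = 0, so q_I(q_K) = (88 - 2q_K)/4.
The leader anticipates this reaction. Substituting into P = 101 - 2Q gives P = 57 - q_K, so π_K = (57 - q_K)q_K - 13q_K.
Maximising: ∂π_K/∂q_K = 44 - 2q_K = 0, giving q_K = 22.
Then q_I = (88 - 2·22)/4 = 11.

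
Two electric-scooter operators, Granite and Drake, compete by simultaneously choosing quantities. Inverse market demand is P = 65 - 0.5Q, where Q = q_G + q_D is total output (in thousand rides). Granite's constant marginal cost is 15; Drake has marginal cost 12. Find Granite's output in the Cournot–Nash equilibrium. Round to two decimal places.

Granite's profit: π_G = (65 - 0.5Q)q_G - (15q_G). Setting ∂π_G/∂q_G = 0: 50 - q_G - (1/2)(q_D) = 0.
Drake's first-order condition: 53 - q_D - (1/2)(q_G) = 0.
Rearranging gives the reaction functions q_G = (50 - (1/2)q_D) and q_D = (53 - (1/2)q_G).
Solving the pair: q_G = 94/3, q_D = 112/3.

31.33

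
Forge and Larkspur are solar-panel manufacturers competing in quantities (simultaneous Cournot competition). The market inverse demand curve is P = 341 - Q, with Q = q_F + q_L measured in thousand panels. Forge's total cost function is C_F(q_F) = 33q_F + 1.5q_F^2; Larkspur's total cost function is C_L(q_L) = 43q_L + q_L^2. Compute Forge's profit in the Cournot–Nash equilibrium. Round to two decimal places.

Forge's profit: π_F = (341 - Q)q_F - (33q_F + (3/2)q_F²). Setting ∂π_F/∂q_F = 0: 308 - 5q_F - (q_L) = 0.
Larkspur's profit: π_L = (341 - Q)q_L - (43q_L + q_L²). Setting ∂π_L/∂q_L = 0: 298 - 4q_L - (q_F) = 0.
So q_F = (308 - q_L)/5 and q_L = (298 - q_F)/4.
Substituting one into the other gives q_F = 934/19 and q_L = 1182/19.
Price P = 341 - 111.3684 = 229.6316.
Forge's profit: 229.6316·(934/19) - 33·(934/19) - (3/2)(934/19)² = 6041.2465.

6041.25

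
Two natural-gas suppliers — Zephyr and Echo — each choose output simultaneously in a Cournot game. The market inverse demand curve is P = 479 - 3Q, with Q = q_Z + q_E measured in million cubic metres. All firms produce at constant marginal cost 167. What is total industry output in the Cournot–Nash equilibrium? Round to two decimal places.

Each firm earns π_i = (479 - 3Q)q_i - 167q_i.
Setting ∂π_i/∂q_i = 0 with rivals' quantities fixed: 312 - 6q_i - 3q_j = 0.
By symmetry each firm produces the same amount; substituting q_j = q_i yields q_i = 312/9 = 104/3.
Total output Q = 104/3 + 104/3 = 208/3.

69.33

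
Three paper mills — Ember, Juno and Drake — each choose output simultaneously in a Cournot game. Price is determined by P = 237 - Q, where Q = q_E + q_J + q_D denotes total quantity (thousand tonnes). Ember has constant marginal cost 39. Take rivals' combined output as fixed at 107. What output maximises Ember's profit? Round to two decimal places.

With rivals' combined output fixed at 107, Ember's profit is π_E = (237 - 107 - q_E)q_E - (39q_E) = (130 - q_E)q_E - (39q_E).
∂π_E/∂q_E = 91 - 2q_E = 0, so q_E = 91/2.

45.50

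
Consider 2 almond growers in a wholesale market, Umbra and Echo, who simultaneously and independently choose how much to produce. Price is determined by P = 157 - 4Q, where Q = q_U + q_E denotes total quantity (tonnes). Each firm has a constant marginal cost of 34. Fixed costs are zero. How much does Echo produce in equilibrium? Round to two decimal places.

10.25

A representative firm's profit is π_i = q_i(157 - 4Q) - 34q_i.
Setting ∂π_i/∂q_i = 0 with rivals' quantities fixed: 123 - 8q_i - 4q_j = 0.
With identical firms every q_j equals q_i, so q_j = q_i and 123 = 12q_i, giving q_i = 41/4.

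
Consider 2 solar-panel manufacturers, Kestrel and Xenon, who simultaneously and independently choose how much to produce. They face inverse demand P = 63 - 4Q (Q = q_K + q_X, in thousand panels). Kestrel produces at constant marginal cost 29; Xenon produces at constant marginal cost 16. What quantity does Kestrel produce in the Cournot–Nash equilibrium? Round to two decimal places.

1.75

Kestrel's profit: π_K = (63 - 4Q)q_K - (29q_K). Setting ∂π_K/∂q_K = 0: 34 - 8q_K - 4(q_X) = 0.
Xenon's first-order condition: 47 - 8q_X - 4(q_K) = 0.
Rearranging gives the reaction functions q_K = (34 - 4q_X)/8 and q_X = (47 - 4q_K)/8.
Substituting one into the other gives q_K = 7/4 and q_X = 5.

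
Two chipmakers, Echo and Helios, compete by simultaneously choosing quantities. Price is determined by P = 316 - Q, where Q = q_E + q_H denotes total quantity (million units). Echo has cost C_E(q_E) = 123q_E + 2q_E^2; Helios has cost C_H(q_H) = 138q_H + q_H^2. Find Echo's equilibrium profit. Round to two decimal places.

2000.96

Echo's profit: π_E = (316 - Q)q_E - (123q_E + 2q_E²). Setting ∂π_E/∂q_E = 0: 193 - 6q_E - (q_H) = 0.
Helios's profit: π_H = (316 - Q)q_H - (138q_H + q_H²). Setting ∂π_H/∂q_H = 0: 178 - 4q_H - (q_E) = 0.
Rearranging gives the reaction functions q_E = (193 - q_H)/6 and q_H = (178 - q_E)/4.
Substituting one into the other gives q_E = 594/23 and q_H = 875/23.
Price P = 316 - 1469/23 = 252.1304.
Echo's profit: 252.1304·(594/23) - 123·(594/23) - 2(594/23)² = 2000.9603.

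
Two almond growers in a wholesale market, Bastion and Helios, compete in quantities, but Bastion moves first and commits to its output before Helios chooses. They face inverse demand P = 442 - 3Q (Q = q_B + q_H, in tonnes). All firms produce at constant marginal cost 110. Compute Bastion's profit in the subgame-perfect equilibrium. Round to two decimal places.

Solve by backward induction. Given q_B, the follower Helios maximises π_H = (442 - 3q_B - 3q_H)q_H - 110q_H.
Setting the follower's marginal profit to zero, 332 - 3q_B - 6q_H = 0, i.e. q_H = (332 - 3q_B)/6.
Bastion substitutes q_H(q_B) into its own profit: π_B = q_B(442 - 3q_B - (332 - 3q_B)/2) - 110q_B = (276 - (3/2)q_B)q_B - 110q_B.
The leader's first-order condition 166 - 3q_B = 0 yields q_B = 166/3.
Then q_H = (332 - 3·(166/3))/6 = 83/3.
Price P = 442 - 3·83 = 193.
Bastion's profit: (193 - 110)·(166/3) = 4592.6667.

4592.67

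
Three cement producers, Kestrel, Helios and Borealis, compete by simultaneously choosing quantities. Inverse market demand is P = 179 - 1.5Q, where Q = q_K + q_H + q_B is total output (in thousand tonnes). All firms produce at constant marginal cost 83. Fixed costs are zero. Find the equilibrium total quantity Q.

48

Each firm earns π_i = (179 - 1.5Q)q_i - 83q_i.
First-order condition (treating rivals' output as given): 96 - 3q_i - (3/2)·Σ_{j≠i} q_j = 0.
With identical firms every q_j equals q_i, so Σ_{j≠i} q_j = 2q_i and 96 = 6q_i, giving q_i = 16.
Total output Q = 16 + 16 + 16 = 48.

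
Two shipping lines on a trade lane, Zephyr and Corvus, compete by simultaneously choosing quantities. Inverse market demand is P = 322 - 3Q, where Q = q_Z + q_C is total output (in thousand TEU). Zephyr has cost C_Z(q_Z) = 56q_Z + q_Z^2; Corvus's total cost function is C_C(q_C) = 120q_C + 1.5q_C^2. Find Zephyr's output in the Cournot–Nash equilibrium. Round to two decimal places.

Zephyr's profit: π_Z = (322 - 3Q)q_Z - (56q_Z + q_Z²). Setting ∂π_Z/∂q_Z = 0: 266 - 8q_Z - 3(q_C) = 0.
Corvus's first-order condition: 202 - 9q_C - 3(q_Z) = 0.
Rearranging gives the reaction functions q_Z = (266 - 3q_C)/8 and q_C = (202 - 3q_Z)/9.
Substituting one into the other gives q_Z = 596/21 and q_C = 818/63.

28.38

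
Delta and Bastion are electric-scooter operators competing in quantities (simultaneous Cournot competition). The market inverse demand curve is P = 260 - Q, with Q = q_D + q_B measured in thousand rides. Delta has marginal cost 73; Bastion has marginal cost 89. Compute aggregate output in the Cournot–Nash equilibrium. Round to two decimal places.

119.33

Delta's profit: π_D = (260 - Q)q_D - (73q_D). Setting ∂π_D/∂q_D = 0: 187 - 2q_D - (q_B) = 0.
Bastion's profit: π_B = (260 - Q)q_B - (89q_B). Setting ∂π_B/∂q_B = 0: 171 - 2q_B - (q_D) = 0.
Best responses: q_D = (187 - q_B)/2, q_B = (171 - q_D)/2.
Substituting one into the other gives q_D = 203/3 and q_B = 155/3.
Total output Q = 203/3 + 155/3 = 358/3.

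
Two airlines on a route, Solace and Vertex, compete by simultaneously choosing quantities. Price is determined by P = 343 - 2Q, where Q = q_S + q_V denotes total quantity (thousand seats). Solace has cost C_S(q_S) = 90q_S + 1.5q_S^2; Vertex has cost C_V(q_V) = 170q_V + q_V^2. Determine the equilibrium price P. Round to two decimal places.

Solace's profit: π_S = (343 - 2Q)q_S - (90q_S + (3/2)q_S²). Setting ∂π_S/∂q_S = 0: 253 - 7q_S - 2(q_V) = 0.
Vertex's first-order condition: 173 - 6q_V - 2(q_S) = 0.
Rearranging gives the reaction functions q_S = (253 - 2q_V)/7 and q_V = (173 - 2q_S)/6.
Solving the pair: q_S = 586/19, q_V = 705/38.
Total output Q = 1877/38, so price P = 343 - 2·(1877/38) = 244.2105.

244.21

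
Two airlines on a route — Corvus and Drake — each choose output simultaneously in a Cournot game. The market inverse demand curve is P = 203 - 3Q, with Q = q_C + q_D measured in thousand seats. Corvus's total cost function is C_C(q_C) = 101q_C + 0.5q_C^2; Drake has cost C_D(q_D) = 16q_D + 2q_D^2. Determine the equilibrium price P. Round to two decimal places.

131.10

Corvus's profit: π_C = (203 - 3Q)q_C - (101q_C + (1/2)q_C²). Setting ∂π_C/∂q_C = 0: 102 - 7q_C - 3(q_D) = 0.
Drake's profit: π_D = (203 - 3Q)q_D - (16q_D + 2q_D²). Setting ∂π_D/∂q_D = 0: 187 - 10q_D - 3(q_C) = 0.
Best responses: q_C = (102 - 3q_D)/7, q_D = (187 - 3q_C)/10.
Substituting one into the other gives q_C = 459/61 and q_D = 1003/61.
Total output Q = 1462/61, so price P = 203 - 3·(1462/61) = 131.0984.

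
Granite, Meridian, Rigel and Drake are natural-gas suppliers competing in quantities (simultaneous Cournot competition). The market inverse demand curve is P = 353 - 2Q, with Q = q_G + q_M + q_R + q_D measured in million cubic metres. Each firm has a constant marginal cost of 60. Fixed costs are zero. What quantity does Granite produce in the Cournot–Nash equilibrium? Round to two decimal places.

A representative firm's profit is π_i = q_i(353 - 2Q) - 60q_i.
First-order condition (treating rivals' output as given): 293 - 4q_i - 2·Σ_{j≠i} q_j = 0.
With identical firms every q_j equals q_i, so Σ_{j≠i} q_j = 3q_i and 293 = 10q_i, giving q_i = 293/10.

29.30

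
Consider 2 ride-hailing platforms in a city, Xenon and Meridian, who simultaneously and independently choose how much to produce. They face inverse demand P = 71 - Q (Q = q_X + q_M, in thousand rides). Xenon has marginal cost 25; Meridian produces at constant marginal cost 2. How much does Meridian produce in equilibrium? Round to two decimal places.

Xenon's profit: π_X = (71 - Q)q_X - (25q_X). Setting ∂π_X/∂q_X = 0: 46 - 2q_X - (q_M) = 0.
Meridian's first-order condition: 69 - 2q_M - (q_X) = 0.
Best responses: q_X = (46 - q_M)/2, q_M = (69 - q_X)/2.
Solving the pair: q_X = 23/3, q_M = 92/3.

30.67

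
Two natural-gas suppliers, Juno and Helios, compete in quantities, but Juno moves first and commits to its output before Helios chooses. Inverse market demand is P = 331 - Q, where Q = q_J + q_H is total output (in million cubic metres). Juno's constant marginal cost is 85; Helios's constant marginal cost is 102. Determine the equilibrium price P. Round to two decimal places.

Solve by backward induction. Given q_J, the follower Helios maximises π_H = (331 - q_J - q_H)q_H - 102q_H.
Follower FOC: 229 - q_J - 2q_H = 0, so q_H(q_J) = (229 - q_J)/2.
The leader anticipates this reaction. Substituting into P = 331 - Q gives P = 433/2 - (1/2)q_J, so π_J = (433/2 - (1/2)q_J)q_J - 85q_J.
The leader's first-order condition 263/2 - q_J = 0 yields q_J = 263/2.
Then q_H = (229 - 263/2)/2 = 195/4.
Total output Q = 721/4, so price P = 331 - 721/4 = 603/4.

150.75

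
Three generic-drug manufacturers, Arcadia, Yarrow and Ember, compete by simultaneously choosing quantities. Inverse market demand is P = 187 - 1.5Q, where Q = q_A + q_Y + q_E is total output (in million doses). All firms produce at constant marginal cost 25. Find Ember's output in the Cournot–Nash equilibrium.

Each firm earns π_i = (187 - 1.5Q)q_i - 25q_i.
First-order condition (treating rivals' output as given): 162 - 3q_i - (3/2)·Σ_{j≠i} q_j = 0.
With identical firms every q_j equals q_i, so Σ_{j≠i} q_j = 2q_i and 162 = 6q_i, giving q_i = 27.

27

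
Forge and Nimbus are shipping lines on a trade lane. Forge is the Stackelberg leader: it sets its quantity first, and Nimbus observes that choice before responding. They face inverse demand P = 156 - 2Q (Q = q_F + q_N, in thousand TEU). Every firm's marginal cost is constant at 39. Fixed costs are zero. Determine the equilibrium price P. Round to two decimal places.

Solve by backward induction. Given q_F, the follower Nimbus maximises π_N = (156 - 2q_F - 2q_N)q_N - 39q_N.
∂π_N/∂q_N = 117 - 2q_F - 4q_N = 0 gives the reaction function q_N = (117 - 2q_F)/4.
The leader anticipates this reaction. Substituting into P = 156 - 2Q gives P = 195/2 - q_F, so π_F = (195/2 - q_F)q_F - 39q_F.
Maximising: ∂π_F/∂q_F = 117/2 - 2q_F = 0, giving q_F = 117/4.
Then q_N = (117 - 2·(117/4))/4 = 117/8.
Total output Q = 351/8, so price P = 156 - 2·(351/8) = 273/4.

68.25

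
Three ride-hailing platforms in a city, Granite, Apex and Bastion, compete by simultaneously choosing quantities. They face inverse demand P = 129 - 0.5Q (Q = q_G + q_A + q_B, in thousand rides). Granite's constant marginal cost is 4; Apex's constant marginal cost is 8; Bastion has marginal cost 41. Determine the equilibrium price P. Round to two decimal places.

Granite's profit: π_G = (129 - 0.5Q)q_G - (4q_G). Setting ∂π_G/∂q_G = 0: 125 - q_G - (1/2)(q_A + q_B) = 0.
Apex's profit: π_A = (129 - 0.5Q)q_A - (8q_A). Setting ∂π_A/∂q_A = 0: 121 - q_A - (1/2)(q_G + q_B) = 0.
Bastion's first-order condition: 88 - q_B - (1/2)(q_G + q_A) = 0.
Summing all 3 equations gives 334 − 2Q = 0, hence Q = 167.
Back-substituting: q_G = (125 − 167/2)/(1/2) = 83, q_A = (121 − 167/2)/(1/2) = 75, q_B = (88 − 167/2)/(1/2) = 9.
Total output Q = 167, so price P = 129 - (1/2)·167 = 91/2.

45.50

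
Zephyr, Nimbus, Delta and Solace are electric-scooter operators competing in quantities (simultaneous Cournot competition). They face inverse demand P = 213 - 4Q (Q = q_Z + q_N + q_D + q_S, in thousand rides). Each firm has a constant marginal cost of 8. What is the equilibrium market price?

Each firm earns π_i = (213 - 4Q)q_i - 8q_i.
First-order condition (treating rivals' output as given): 205 - 8q_i - 4·Σ_{j≠i} q_j = 0.
With identical firms every q_j equals q_i, so Σ_{j≠i} q_j = 3q_i and 205 = 20q_i, giving q_i = 41/4.
Total output Q = 41, so price P = 213 - 4·41 = 49.

49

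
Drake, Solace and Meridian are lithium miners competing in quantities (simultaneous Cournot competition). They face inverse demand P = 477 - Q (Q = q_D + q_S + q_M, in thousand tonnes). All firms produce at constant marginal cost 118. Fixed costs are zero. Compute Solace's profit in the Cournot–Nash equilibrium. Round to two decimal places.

8055.06

A representative firm's profit is π_i = q_i(477 - Q) - 118q_i.
Setting ∂π_i/∂q_i = 0 with rivals' quantities fixed: 359 - 2q_i - Σ_{j≠i} q_j = 0.
With identical firms every q_j equals q_i, so Σ_{j≠i} q_j = 2q_i and 359 = 4q_i, giving q_i = 359/4.
Price P = 477 - 1077/4 = 831/4.
Solace's profit: (831/4 - 118)·(359/4) = 8055.0625.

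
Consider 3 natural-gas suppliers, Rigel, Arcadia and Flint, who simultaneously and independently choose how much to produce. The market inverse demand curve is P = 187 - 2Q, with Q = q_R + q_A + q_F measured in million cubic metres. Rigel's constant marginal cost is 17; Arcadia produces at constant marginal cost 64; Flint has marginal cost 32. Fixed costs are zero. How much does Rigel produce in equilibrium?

Rigel's profit: π_R = (187 - 2Q)q_R - (17q_R). Setting ∂π_R/∂q_R = 0: 170 - 4q_R - 2(q_A + q_F) = 0.
Arcadia's first-order condition: 123 - 4q_A - 2(q_R + q_F) = 0.
Flint's profit: π_F = (187 - 2Q)q_F - (32q_F). Setting ∂π_F/∂q_F = 0: 155 - 4q_F - 2(q_R + q_A) = 0.
Summing all 3 equations gives 448 − 8Q = 0, hence Q = 56.
Back-substituting: q_R = (170 − 112)/2 = 29, q_A = (123 − 112)/2 = 11/2, q_F = (155 − 112)/2 = 43/2.

29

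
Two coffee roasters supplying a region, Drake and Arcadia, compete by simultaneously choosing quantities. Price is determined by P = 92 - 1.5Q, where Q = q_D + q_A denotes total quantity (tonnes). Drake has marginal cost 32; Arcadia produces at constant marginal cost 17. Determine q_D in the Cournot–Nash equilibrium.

10

Drake's profit: π_D = (92 - 1.5Q)q_D - (32q_D). Setting ∂π_D/∂q_D = 0: 60 - 3q_D - (3/2)(q_A) = 0.
Arcadia's first-order condition: 75 - 3q_A - (3/2)(q_D) = 0.
Best responses: q_D = (60 - (3/2)q_A)/3, q_A = (75 - (3/2)q_D)/3.
Solving the pair: q_D = 10, q_A = 20.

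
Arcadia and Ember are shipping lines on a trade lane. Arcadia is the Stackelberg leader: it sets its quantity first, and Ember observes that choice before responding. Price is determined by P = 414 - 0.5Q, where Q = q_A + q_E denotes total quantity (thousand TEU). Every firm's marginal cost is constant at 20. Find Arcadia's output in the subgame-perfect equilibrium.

394

The follower Ember best-responds to any q_A: π_E = (414 - 0.5Q)q_E - 20q_E.
Follower FOC: 394 - (1/2)q_A - q_E = 0, so q_E(q_A) = (394 - (1/2)q_A).
Arcadia substitutes q_E(q_A) into its own profit: π_A = q_A(414 - (1/2)q_A - (394 - (1/2)q_A)/2) - 20q_A = (217 - (1/4)q_A)q_A - 20q_A.
Leader FOC: 197 - (1/2)q_A = 0, so q_A = 394.
Then q_E = (394 - (1/2)·394) = 197.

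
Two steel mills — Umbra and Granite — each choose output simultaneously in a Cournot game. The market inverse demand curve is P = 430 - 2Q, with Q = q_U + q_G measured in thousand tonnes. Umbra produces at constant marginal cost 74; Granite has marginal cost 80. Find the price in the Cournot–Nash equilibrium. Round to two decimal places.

194.67

Umbra's profit: π_U = (430 - 2Q)q_U - (74q_U). Setting ∂π_U/∂q_U = 0: 356 - 4q_U - 2(q_G) = 0.
Granite's first-order condition: 350 - 4q_G - 2(q_U) = 0.
So q_U = (356 - 2q_G)/4 and q_G = (350 - 2q_U)/4.
Solving the pair: q_U = 181/3, q_G = 172/3.
Total output Q = 353/3, so price P = 430 - 2·(353/3) = 584/3.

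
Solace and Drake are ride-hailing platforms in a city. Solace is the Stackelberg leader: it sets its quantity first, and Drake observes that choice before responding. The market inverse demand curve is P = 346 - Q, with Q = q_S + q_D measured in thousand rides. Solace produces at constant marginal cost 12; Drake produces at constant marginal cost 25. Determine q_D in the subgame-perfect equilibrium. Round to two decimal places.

73.75

Solve by backward induction. Given q_S, the follower Drake maximises π_D = (346 - q_S - q_D)q_D - 25q_D.
Follower FOC: 321 - q_S - 2q_D = 0, so q_D(q_S) = (321 - q_S)/2.
Solace substitutes q_D(q_S) into its own profit: π_S = q_S(346 - q_S - (321 - q_S)/2) - 12q_S = (371/2 - (1/2)q_S)q_S - 12q_S.
The leader's first-order condition 347/2 - q_S = 0 yields q_S = 347/2.
Then q_D = (321 - 347/2)/2 = 295/4.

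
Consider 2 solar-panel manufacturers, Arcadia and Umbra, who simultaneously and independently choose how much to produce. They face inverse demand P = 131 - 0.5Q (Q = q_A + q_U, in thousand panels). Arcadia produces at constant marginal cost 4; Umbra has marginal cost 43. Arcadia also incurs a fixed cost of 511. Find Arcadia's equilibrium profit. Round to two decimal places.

5612.56

Arcadia's profit: π_A = (131 - 0.5Q)q_A - (4q_A). Setting ∂π_A/∂q_A = 0: 127 - q_A - (1/2)(q_U) = 0.
Umbra's first-order condition: 88 - q_U - (1/2)(q_A) = 0.
Rearranging gives the reaction functions q_A = (127 - (1/2)q_U) and q_U = (88 - (1/2)q_A).
Solving the pair: q_A = 332/3, q_U = 98/3.
Price P = 131 - (1/2)·(430/3) = 178/3.
Arcadia's profit: (178/3 - 4)·(332/3) - 511 = 5612.5556.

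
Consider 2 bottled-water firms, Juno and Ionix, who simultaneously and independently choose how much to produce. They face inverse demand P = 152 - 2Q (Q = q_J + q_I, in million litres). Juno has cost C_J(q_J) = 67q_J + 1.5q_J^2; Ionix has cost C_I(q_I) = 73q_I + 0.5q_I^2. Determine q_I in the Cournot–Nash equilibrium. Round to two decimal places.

12.35

Juno's profit: π_J = (152 - 2Q)q_J - (67q_J + (3/2)q_J²). Setting ∂π_J/∂q_J = 0: 85 - 7q_J - 2(q_I) = 0.
Ionix's first-order condition: 79 - 5q_I - 2(q_J) = 0.
Best responses: q_J = (85 - 2q_I)/7, q_I = (79 - 2q_J)/5.
Solving the pair: q_J = 267/31, q_I = 383/31.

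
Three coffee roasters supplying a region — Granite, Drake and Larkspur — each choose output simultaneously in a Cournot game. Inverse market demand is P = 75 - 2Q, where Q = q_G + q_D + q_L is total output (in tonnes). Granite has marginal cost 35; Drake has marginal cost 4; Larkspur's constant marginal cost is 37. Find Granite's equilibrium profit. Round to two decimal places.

3.78

Granite's profit: π_G = (75 - 2Q)q_G - (35q_G). Setting ∂π_G/∂q_G = 0: 40 - 4q_G - 2(q_D + q_L) = 0.
Drake's first-order condition: 71 - 4q_D - 2(q_G + q_L) = 0.
Larkspur's first-order condition: 38 - 4q_L - 2(q_G + q_D) = 0.
Summing all 3 equations gives 149 − 8Q = 0, hence Q = 149/8.
Back-substituting: q_G = (40 − 149/4)/2 = 11/8, q_D = (71 − 149/4)/2 = 135/8, q_L = (38 − 149/4)/2 = 3/8.
Price P = 75 - 2·(149/8) = 151/4.
Granite's profit: (151/4 - 35)·(11/8) = 121/32.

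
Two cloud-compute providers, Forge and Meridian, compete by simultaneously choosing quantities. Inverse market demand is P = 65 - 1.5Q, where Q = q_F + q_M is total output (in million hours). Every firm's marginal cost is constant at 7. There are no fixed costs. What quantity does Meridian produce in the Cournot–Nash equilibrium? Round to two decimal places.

12.89

Each firm earns π_i = (65 - 1.5Q)q_i - 7q_i.
Setting ∂π_i/∂q_i = 0 with rivals' quantities fixed: 58 - 3q_i - (3/2)q_j = 0.
With identical firms every q_j equals q_i, so q_j = q_i and 58 = (9/2)q_i, giving q_i = 116/9.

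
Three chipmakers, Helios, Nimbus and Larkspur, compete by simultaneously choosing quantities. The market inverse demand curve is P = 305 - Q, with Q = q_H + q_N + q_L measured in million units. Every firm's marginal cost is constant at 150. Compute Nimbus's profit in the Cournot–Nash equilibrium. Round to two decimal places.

A representative firm's profit is π_i = q_i(305 - Q) - 150q_i.
First-order condition (treating rivals' output as given): 155 - 2q_i - Σ_{j≠i} q_j = 0.
With identical firms every q_j equals q_i, so Σ_{j≠i} q_j = 2q_i and 155 = 4q_i, giving q_i = 155/4.
Price P = 305 - 465/4 = 755/4.
Nimbus's profit: (755/4 - 150)·(155/4) = 1501.5625.

1501.56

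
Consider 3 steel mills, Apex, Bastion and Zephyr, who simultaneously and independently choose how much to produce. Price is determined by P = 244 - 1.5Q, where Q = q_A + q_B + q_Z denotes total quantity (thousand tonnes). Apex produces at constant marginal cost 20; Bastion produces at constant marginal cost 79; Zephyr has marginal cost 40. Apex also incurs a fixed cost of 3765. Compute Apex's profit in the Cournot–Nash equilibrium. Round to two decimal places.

60.38

Apex's profit: π_A = (244 - 1.5Q)q_A - (20q_A). Setting ∂π_A/∂q_A = 0: 224 - 3q_A - (3/2)(q_B + q_Z) = 0.
Bastion's first-order condition: 165 - 3q_B - (3/2)(q_A + q_Z) = 0.
Zephyr's profit: π_Z = (244 - 1.5Q)q_Z - (40q_Z). Setting ∂π_Z/∂q_Z = 0: 204 - 3q_Z - (3/2)(q_A + q_B) = 0.
Adding the 3 first-order conditions: 593 − 6Q = 0, so Q = 593/6.
Back-substituting: q_A = (224 − 593/4)/(3/2) = 101/2, q_B = (165 − 593/4)/(3/2) = 67/6, q_Z = (204 − 593/4)/(3/2) = 223/6.
Price P = 244 - (3/2)·(593/6) = 383/4.
Apex's profit: (383/4 - 20)·(101/2) - 3765 = 483/8.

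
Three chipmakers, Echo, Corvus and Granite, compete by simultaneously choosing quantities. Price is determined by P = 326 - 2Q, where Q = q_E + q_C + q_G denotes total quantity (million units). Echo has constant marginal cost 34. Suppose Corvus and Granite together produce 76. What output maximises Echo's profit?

35

With rivals' combined output fixed at 76, Echo's profit is π_E = (326 - 2·76 - 2q_E)q_E - (34q_E) = (174 - 2q_E)q_E - (34q_E).
∂π_E/∂q_E = 140 - 4q_E = 0, so q_E = 35.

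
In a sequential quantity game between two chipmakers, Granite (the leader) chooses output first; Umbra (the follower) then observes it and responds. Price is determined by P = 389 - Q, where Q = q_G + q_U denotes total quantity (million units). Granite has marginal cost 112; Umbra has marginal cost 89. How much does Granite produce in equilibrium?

127

Solve by backward induction. Given q_G, the follower Umbra maximises π_U = (389 - q_G - q_U)q_U - 89q_U.
Follower FOC: 300 - q_G - 2q_U = 0, so q_U(q_G) = (300 - q_G)/2.
Granite substitutes q_U(q_G) into its own profit: π_G = q_G(389 - q_G - (300 - q_G)/2) - 112q_G = (239 - (1/2)q_G)q_G - 112q_G.
Leader FOC: 127 - q_G = 0, so q_G = 127.
Then q_U = (300 - 127)/2 = 173/2.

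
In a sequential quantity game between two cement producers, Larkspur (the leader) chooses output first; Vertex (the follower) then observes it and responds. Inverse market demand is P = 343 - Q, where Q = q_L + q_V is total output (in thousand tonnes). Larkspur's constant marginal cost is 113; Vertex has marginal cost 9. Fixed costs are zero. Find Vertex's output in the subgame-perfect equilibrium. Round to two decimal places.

Solve by backward induction. Given q_L, the follower Vertex maximises π_V = (343 - q_L - q_V)q_V - 9q_V.
Follower FOC: 334 - q_L - 2q_V = 0, so q_V(q_L) = (334 - q_L)/2.
Larkspur substitutes q_V(q_L) into its own profit: π_L = q_L(343 - q_L - (334 - q_L)/2) - 113q_L = (176 - (1/2)q_L)q_L - 113q_L.
Maximising: ∂π_L/∂q_L = 63 - q_L = 0, giving q_L = 63.
Then q_V = (334 - 63)/2 = 271/2.

135.50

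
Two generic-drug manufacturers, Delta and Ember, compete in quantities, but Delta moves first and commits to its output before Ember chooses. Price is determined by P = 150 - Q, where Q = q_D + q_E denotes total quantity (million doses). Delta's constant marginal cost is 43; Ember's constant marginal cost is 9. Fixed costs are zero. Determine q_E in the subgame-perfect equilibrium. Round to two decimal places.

52.25

The follower Ember best-responds to any q_D: π_E = (150 - Q)q_E - 9q_E.
Setting the follower's marginal profit to zero, 141 - q_D - 2q_E = 0, i.e. q_E = (141 - q_D)/2.
Delta substitutes q_E(q_D) into its own profit: π_D = q_D(150 - q_D - (141 - q_D)/2) - 43q_D = (159/2 - (1/2)q_D)q_D - 43q_D.
Leader FOC: 73/2 - q_D = 0, so q_D = 73/2.
Then q_E = (141 - 73/2)/2 = 209/4.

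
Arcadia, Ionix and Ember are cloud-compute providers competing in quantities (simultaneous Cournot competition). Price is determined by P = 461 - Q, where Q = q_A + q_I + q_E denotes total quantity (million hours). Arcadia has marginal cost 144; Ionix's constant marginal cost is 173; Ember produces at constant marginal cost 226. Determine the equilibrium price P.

251

Arcadia's profit: π_A = (461 - Q)q_A - (144q_A). Setting ∂π_A/∂q_A = 0: 317 - 2q_A - (q_I + q_E) = 0.
Ionix's profit: π_I = (461 - Q)q_I - (173q_I). Setting ∂π_I/∂q_I = 0: 288 - 2q_I - (q_A + q_E) = 0.
Ember's first-order condition: 235 - 2q_E - (q_A + q_I) = 0.
Adding the 3 conditions: 840 − 2Q − 2Q = 0, i.e. Q = 210.
Back-substituting: q_A = (317 − 210) = 107, q_I = (288 − 210) = 78, q_E = (235 − 210) = 25.
Total output Q = 210, so price P = 461 - 210 = 251.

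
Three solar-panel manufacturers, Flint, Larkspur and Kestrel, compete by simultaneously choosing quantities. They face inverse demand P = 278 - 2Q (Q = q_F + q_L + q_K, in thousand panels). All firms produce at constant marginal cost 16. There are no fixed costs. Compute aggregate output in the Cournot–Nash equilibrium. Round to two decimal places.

A representative firm's profit is π_i = q_i(278 - 2Q) - 16q_i.
First-order condition (treating rivals' output as given): 262 - 4q_i - 2·Σ_{j≠i} q_j = 0.
With identical firms every q_j equals q_i, so Σ_{j≠i} q_j = 2q_i and 262 = 8q_i, giving q_i = 131/4.
Total output Q = 131/4 + 131/4 + 131/4 = 393/4.

98.25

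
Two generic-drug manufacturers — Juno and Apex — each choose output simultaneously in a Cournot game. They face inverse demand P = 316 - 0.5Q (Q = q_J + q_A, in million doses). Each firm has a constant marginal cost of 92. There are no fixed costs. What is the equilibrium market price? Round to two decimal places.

166.67

A representative firm's profit is π_i = q_i(316 - 0.5Q) - 92q_i.
Setting ∂π_i/∂q_i = 0 with rivals' quantities fixed: 224 - q_i - (1/2)q_j = 0.
With identical firms every q_j equals q_i, so q_j = q_i and 224 = (3/2)q_i, giving q_i = 448/3.
Total output Q = 896/3, so price P = 316 - (1/2)·(896/3) = 500/3.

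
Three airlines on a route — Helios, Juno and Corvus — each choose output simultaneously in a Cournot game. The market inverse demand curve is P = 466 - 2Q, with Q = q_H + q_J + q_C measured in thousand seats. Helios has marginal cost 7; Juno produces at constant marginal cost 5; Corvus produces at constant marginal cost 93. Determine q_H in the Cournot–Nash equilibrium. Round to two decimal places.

67.88

Helios's profit: π_H = (466 - 2Q)q_H - (7q_H). Setting ∂π_H/∂q_H = 0: 459 - 4q_H - 2(q_J + q_C) = 0.
Juno's profit: π_J = (466 - 2Q)q_J - (5q_J). Setting ∂π_J/∂q_J = 0: 461 - 4q_J - 2(q_H + q_C) = 0.
Corvus's first-order condition: 373 - 4q_C - 2(q_H + q_J) = 0.
Summing all 3 equations gives 1293 − 8Q = 0, hence Q = 1293/8.
Back-substituting: q_H = (459 − 1293/4)/2 = 543/8, q_J = (461 − 1293/4)/2 = 551/8, q_C = (373 − 1293/4)/2 = 199/8.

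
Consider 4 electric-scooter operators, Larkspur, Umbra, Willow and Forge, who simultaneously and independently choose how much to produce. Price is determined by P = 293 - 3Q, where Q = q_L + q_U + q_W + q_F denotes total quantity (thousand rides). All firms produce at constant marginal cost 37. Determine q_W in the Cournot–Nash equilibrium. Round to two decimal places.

17.07

A representative firm's profit is π_i = q_i(293 - 3Q) - 37q_i.
First-order condition (treating rivals' output as given): 256 - 6q_i - 3·Σ_{j≠i} q_j = 0.
By symmetry each firm produces the same amount; substituting Σ_{j≠i} q_j = 3q_i yields q_i = 256/15.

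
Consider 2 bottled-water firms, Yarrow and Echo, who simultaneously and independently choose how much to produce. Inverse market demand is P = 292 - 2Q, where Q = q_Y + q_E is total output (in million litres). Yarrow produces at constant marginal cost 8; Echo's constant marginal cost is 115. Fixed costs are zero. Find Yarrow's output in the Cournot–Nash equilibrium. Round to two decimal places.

Yarrow's profit: π_Y = (292 - 2Q)q_Y - (8q_Y). Setting ∂π_Y/∂q_Y = 0: 284 - 4q_Y - 2(q_E) = 0.
Echo's first-order condition: 177 - 4q_E - 2(q_Y) = 0.
Best responses: q_Y = (284 - 2q_E)/4, q_E = (177 - 2q_Y)/4.
Solving the pair: q_Y = 391/6, q_E = 35/3.

65.17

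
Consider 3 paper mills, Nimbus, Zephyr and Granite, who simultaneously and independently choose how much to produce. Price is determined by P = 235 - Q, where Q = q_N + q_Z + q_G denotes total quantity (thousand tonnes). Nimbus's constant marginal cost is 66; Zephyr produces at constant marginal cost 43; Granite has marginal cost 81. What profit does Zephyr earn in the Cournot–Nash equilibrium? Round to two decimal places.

4000.56

Nimbus's profit: π_N = (235 - Q)q_N - (66q_N). Setting ∂π_N/∂q_N = 0: 169 - 2q_N - (q_Z + q_G) = 0.
Zephyr's profit: π_Z = (235 - Q)q_Z - (43q_Z). Setting ∂π_Z/∂q_Z = 0: 192 - 2q_Z - (q_N + q_G) = 0.
Granite's profit: π_G = (235 - Q)q_G - (81q_G). Setting ∂π_G/∂q_G = 0: 154 - 2q_G - (q_N + q_Z) = 0.
Adding the 3 conditions: 515 − 2Q − 2Q = 0, i.e. Q = 515/4.
Back-substituting: q_N = (169 − 515/4) = 161/4, q_Z = (192 − 515/4) = 253/4, q_G = (154 − 515/4) = 101/4.
Price P = 235 - 515/4 = 425/4.
Zephyr's profit: (425/4 - 43)·(253/4) = 4000.5625.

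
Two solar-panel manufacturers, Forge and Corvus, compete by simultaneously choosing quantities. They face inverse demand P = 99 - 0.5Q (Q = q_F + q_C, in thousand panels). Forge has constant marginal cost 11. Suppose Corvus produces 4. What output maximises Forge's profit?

With the rival's output fixed at 4, Forge's profit is π_F = (99 - (1/2)·4 - (1/2)q_F)q_F - (11q_F) = (97 - (1/2)q_F)q_F - (11q_F).
∂π_F/∂q_F = 86 - q_F = 0, so q_F = 86.

86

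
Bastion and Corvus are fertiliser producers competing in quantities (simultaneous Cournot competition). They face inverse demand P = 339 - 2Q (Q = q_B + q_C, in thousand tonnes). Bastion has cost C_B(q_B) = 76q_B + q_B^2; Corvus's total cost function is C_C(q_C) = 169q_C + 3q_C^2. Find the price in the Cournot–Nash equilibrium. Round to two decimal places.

239.57

Bastion's profit: π_B = (339 - 2Q)q_B - (76q_B + q_B²). Setting ∂π_B/∂q_B = 0: 263 - 6q_B - 2(q_C) = 0.
Corvus's first-order condition: 170 - 10q_C - 2(q_B) = 0.
Best responses: q_B = (263 - 2q_C)/6, q_C = (170 - 2q_B)/10.
Solving the pair: q_B = 1145/28, q_C = 247/28.
Total output Q = 348/7, so price P = 339 - 2·(348/7) = 1677/7.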